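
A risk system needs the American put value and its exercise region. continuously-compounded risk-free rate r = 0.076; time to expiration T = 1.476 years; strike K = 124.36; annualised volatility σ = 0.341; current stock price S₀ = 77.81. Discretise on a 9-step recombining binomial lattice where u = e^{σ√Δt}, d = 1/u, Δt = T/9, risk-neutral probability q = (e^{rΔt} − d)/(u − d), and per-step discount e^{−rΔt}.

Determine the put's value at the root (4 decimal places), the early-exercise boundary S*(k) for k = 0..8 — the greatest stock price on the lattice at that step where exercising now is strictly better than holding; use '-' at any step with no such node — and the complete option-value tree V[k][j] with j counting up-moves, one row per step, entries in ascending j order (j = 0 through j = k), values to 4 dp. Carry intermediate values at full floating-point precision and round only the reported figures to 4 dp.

price = 46.5500
boundary = 77.8100 67.7738 77.8100 89.3324 77.8100 89.3324 77.8100 89.3324 102.5611
tree:
46.5500
56.5862 35.1381
65.3279 46.5500 25.0714
72.9421 56.5862 35.0276 16.1518
79.5742 65.3279 46.5500 24.2323 8.8095
85.3508 72.9421 56.5862 35.0276 14.4885 3.5868
90.3823 79.5742 65.3279 46.5500 23.0493 6.6455 0.7456
94.7649 85.3508 72.9421 56.5862 35.0276 12.1433 1.5432 0.0000
98.5822 90.3823 79.5742 65.3279 46.5500 21.7989 3.1942 0.0000 0.0000
101.9071 94.7649 85.3508 72.9421 56.5862 35.0276 6.6112 0.0000 0.0000 0.0000

params: Δt=0.16400 u=1.14808 d=0.87102 q=0.51080 e^(-rΔt)=0.98761
t_9 payoffs: 101.9071 94.7649 85.3508 72.9421 56.5862 35.0276 6.6112 0.0000 0.0000 0.0000
t_8: node(8,0) S=25.7778 payoff=98.5822 vs cont=97.0418 → 98.5822 [stop]  node(8,1) S=33.9777 payoff=90.3823 vs cont=88.8419 → 90.3823 [stop]  node(8,2) S=44.7858 payoff=79.5742 vs cont=78.0338 → 79.5742 [stop]  node(8,3) S=59.0321 payoff=65.3279 vs cont=63.7875 → 65.3279 [stop]  node(8,4) S=77.8100 payoff=46.5500 vs cont=45.0096 → 46.5500 [stop]  node(8,5) S=102.5611 payoff=21.7989 vs cont=20.2585 → 21.7989 [stop]  node(8,6) S=135.1855 payoff=0.0000 vs cont=3.1942 → 3.1942 [wait]  node(8,7) S=178.1876 payoff=0.0000 vs cont=0.0000 → 0.0000 [wait]  node(8,8) S=234.8685 payoff=0.0000 vs cont=0.0000 → 0.0000 [wait]  ⇒ S*(8)=102.5611
t_7: node(7,0) S=29.5951 payoff=94.7649 vs cont=93.2245 → 94.7649 [stop]  node(7,1) S=39.0092 payoff=85.3508 vs cont=83.8104 → 85.3508 [stop]  node(7,2) S=51.4179 payoff=72.9421 vs cont=71.4017 → 72.9421 [stop]  node(7,3) S=67.7738 payoff=56.5862 vs cont=55.0458 → 56.5862 [stop]  node(7,4) S=89.3324 payoff=35.0276 vs cont=33.4872 → 35.0276 [stop]  node(7,5) S=117.7488 payoff=6.6112 vs cont=12.1433 → 12.1433 [wait]  node(7,6) S=155.2043 payoff=0.0000 vs cont=1.5432 → 1.5432 [wait]  node(7,7) S=204.5743 payoff=0.0000 vs cont=0.0000 → 0.0000 [wait]  ⇒ S*(7)=89.3324
t_6: node(6,0) S=33.9777 payoff=90.3823 vs cont=88.8419 → 90.3823 [stop]  node(6,1) S=44.7858 payoff=79.5742 vs cont=78.0338 → 79.5742 [stop]  node(6,2) S=59.0321 payoff=65.3279 vs cont=63.7875 → 65.3279 [stop]  node(6,3) S=77.8100 payoff=46.5500 vs cont=45.0096 → 46.5500 [stop]  node(6,4) S=102.5611 payoff=21.7989 vs cont=23.0493 → 23.0493 [wait]  node(6,5) S=135.1855 payoff=0.0000 vs cont=6.6455 → 6.6455 [wait]  node(6,6) S=178.1876 payoff=0.0000 vs cont=0.7456 → 0.7456 [wait]  ⇒ S*(6)=77.8100
t_5: node(5,0) S=39.0092 payoff=85.3508 vs cont=83.8104 → 85.3508 [stop]  node(5,1) S=51.4179 payoff=72.9421 vs cont=71.4017 → 72.9421 [stop]  node(5,2) S=67.7738 payoff=56.5862 vs cont=55.0458 → 56.5862 [stop]  node(5,3) S=89.3324 payoff=35.0276 vs cont=34.1180 → 35.0276 [stop]  node(5,4) S=117.7488 payoff=6.6112 vs cont=14.4885 → 14.4885 [wait]  node(5,5) S=155.2043 payoff=0.0000 vs cont=3.5868 → 3.5868 [wait]  ⇒ S*(5)=89.3324
t_4: node(4,0) S=44.7858 payoff=79.5742 vs cont=78.0338 → 79.5742 [stop]  node(4,1) S=59.0321 payoff=65.3279 vs cont=63.7875 → 65.3279 [stop]  node(4,2) S=77.8100 payoff=46.5500 vs cont=45.0096 → 46.5500 [stop]  node(4,3) S=102.5611 payoff=21.7989 vs cont=24.2323 → 24.2323 [wait]  node(4,4) S=135.1855 payoff=0.0000 vs cont=8.8095 → 8.8095 [wait]  ⇒ S*(4)=77.8100
t_3: node(3,0) S=51.4179 payoff=72.9421 vs cont=71.4017 → 72.9421 [stop]  node(3,1) S=67.7738 payoff=56.5862 vs cont=55.0458 → 56.5862 [stop]  node(3,2) S=89.3324 payoff=35.0276 vs cont=34.7148 → 35.0276 [stop]  node(3,3) S=117.7488 payoff=6.6112 vs cont=16.1518 → 16.1518 [wait]  ⇒ S*(3)=89.3324
t_2: node(2,0) S=59.0321 payoff=65.3279 vs cont=63.7875 → 65.3279 [stop]  node(2,1) S=77.8100 payoff=46.5500 vs cont=45.0096 → 46.5500 [stop]  node(2,2) S=102.5611 payoff=21.7989 vs cont=25.0714 → 25.0714 [wait]  ⇒ S*(2)=77.8100
t_1: node(1,0) S=67.7738 payoff=56.5862 vs cont=55.0458 → 56.5862 [stop]  node(1,1) S=89.3324 payoff=35.0276 vs cont=35.1381 → 35.1381 [wait]  ⇒ S*(1)=67.7738
t_0: node(0,0) S=77.8100 payoff=46.5500 vs cont=45.0653 → 46.5500 [stop]  ⇒ S*(0)=77.8100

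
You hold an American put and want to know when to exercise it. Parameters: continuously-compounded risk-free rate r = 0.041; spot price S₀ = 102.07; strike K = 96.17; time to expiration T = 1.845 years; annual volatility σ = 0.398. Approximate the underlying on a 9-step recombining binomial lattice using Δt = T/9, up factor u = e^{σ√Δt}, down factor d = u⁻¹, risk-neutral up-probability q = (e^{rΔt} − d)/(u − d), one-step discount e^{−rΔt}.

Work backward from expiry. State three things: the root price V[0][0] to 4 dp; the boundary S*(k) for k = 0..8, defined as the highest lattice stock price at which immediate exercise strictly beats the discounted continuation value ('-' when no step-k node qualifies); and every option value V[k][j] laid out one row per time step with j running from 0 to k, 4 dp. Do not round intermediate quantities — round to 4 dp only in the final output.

Δt=0.20500, u=1.19746, d=0.83510, q=0.47836, disc=e^(-rΔt)=0.99163
k=9 terminal: V=max(K-S,0) → 76.0072 67.2584 54.7134 36.7249 10.9312 0.0000 0.0000 0.0000 0.0000 0.0000
k=8: j=0 S=24.1441 intr=72.0259 cont=71.2209 V=72.0259[EX]; j=1 S=34.6205 intr=61.5495 cont=60.7446 V=61.5495[EX]; j=2 S=49.6426 intr=46.5274 cont=45.7224 V=46.5274[EX]; j=3 S=71.1830 intr=24.9870 cont=24.1820 V=24.9870[EX]; j=4 S=102.0700 intr=0.0000 cont=5.6544 V=5.6544[hold]; j=5 S=146.3591 intr=0.0000 cont=0.0000 V=0.0000[hold]; j=6 S=209.8656 intr=0.0000 cont=0.0000 V=0.0000[hold]; j=7 S=300.9282 intr=0.0000 cont=0.0000 V=0.0000[hold]; j=8 S=431.5037 intr=0.0000 cont=0.0000 V=0.0000[hold]  S*(8)=71.1830
k=7: j=0 S=28.9116 intr=67.2584 cont=66.4535 V=67.2584[EX]; j=1 S=41.4566 intr=54.7134 cont=53.9084 V=54.7134[EX]; j=2 S=59.4451 intr=36.7249 cont=35.9200 V=36.7249[EX]; j=3 S=85.2388 intr=10.9312 cont=15.6072 V=15.6072[hold]; j=4 S=122.2247 intr=0.0000 cont=2.9248 V=2.9248[hold]; j=5 S=175.2591 intr=0.0000 cont=0.0000 V=0.0000[hold]; j=6 S=251.3056 intr=0.0000 cont=0.0000 V=0.0000[hold]; j=7 S=360.3494 intr=0.0000 cont=0.0000 V=0.0000[hold]  S*(7)=59.4451
k=6: j=0 S=34.6205 intr=61.5495 cont=60.7446 V=61.5495[EX]; j=1 S=49.6426 intr=46.5274 cont=45.7224 V=46.5274[EX]; j=2 S=71.1830 intr=24.9870 cont=26.4002 V=26.4002[hold]; j=3 S=102.0700 intr=0.0000 cont=9.4606 V=9.4606[hold]; j=4 S=146.3591 intr=0.0000 cont=1.5129 V=1.5129[hold]; j=5 S=209.8656 intr=0.0000 cont=0.0000 V=0.0000[hold]; j=6 S=300.9282 intr=0.0000 cont=0.0000 V=0.0000[hold]  S*(6)=49.6426
k=5: j=0 S=41.4566 intr=54.7134 cont=53.9084 V=54.7134[EX]; j=1 S=59.4451 intr=36.7249 cont=36.5904 V=36.7249[EX]; j=2 S=85.2388 intr=10.9312 cont=18.1437 V=18.1437[hold]; j=3 S=122.2247 intr=0.0000 cont=5.6113 V=5.6113[hold]; j=4 S=175.2591 intr=0.0000 cont=0.7826 V=0.7826[hold]; j=5 S=251.3056 intr=0.0000 cont=0.0000 V=0.0000[hold]  S*(5)=59.4451
k=4: j=0 S=49.6426 intr=46.5274 cont=45.7224 V=46.5274[EX]; j=1 S=71.1830 intr=24.9870 cont=27.6034 V=27.6034[hold]; j=2 S=102.0700 intr=0.0000 cont=12.0470 V=12.0470[hold]; j=3 S=146.3591 intr=0.0000 cont=3.2738 V=3.2738[hold]; j=4 S=209.8656 intr=0.0000 cont=0.4048 V=0.4048[hold]  S*(4)=49.6426
k=3: j=0 S=59.4451 intr=36.7249 cont=37.1612 V=37.1612[hold]; j=1 S=85.2388 intr=10.9312 cont=19.9930 V=19.9930[hold]; j=2 S=122.2247 intr=0.0000 cont=7.7845 V=7.7845[hold]; j=3 S=175.2591 intr=0.0000 cont=1.8855 V=1.8855[hold]  S*(3)=-
k=2: j=0 S=71.1830 intr=24.9870 cont=28.7062 V=28.7062[hold]; j=1 S=102.0700 intr=0.0000 cont=14.0345 V=14.0345[hold]; j=2 S=146.3591 intr=0.0000 cont=4.9211 V=4.9211[hold]  S*(2)=-
k=1: j=0 S=85.2388 intr=10.9312 cont=21.5063 V=21.5063[hold]; j=1 S=122.2247 intr=0.0000 cont=9.5940 V=9.5940[hold]  S*(1)=-
k=0: j=0 S=102.0700 intr=0.0000 cont=15.6755 V=15.6755[hold]  S*(0)=-

price = 15.6755
boundary = - - - - 49.6426 59.4451 49.6426 59.4451 71.1830
tree:
15.6755
21.5063 9.5940
28.7062 14.0345 4.9211
37.1612 19.9930 7.7845 1.8855
46.5274 27.6034 12.0470 3.2738 0.4048
54.7134 36.7249 18.1437 5.6113 0.7826 0.0000
61.5495 46.5274 26.4002 9.4606 1.5129 0.0000 0.0000
67.2584 54.7134 36.7249 15.6072 2.9248 0.0000 0.0000 0.0000
72.0259 61.5495 46.5274 24.9870 5.6544 0.0000 0.0000 0.0000 0.0000
76.0072 67.2584 54.7134 36.7249 10.9312 0.0000 0.0000 0.0000 0.0000 0.0000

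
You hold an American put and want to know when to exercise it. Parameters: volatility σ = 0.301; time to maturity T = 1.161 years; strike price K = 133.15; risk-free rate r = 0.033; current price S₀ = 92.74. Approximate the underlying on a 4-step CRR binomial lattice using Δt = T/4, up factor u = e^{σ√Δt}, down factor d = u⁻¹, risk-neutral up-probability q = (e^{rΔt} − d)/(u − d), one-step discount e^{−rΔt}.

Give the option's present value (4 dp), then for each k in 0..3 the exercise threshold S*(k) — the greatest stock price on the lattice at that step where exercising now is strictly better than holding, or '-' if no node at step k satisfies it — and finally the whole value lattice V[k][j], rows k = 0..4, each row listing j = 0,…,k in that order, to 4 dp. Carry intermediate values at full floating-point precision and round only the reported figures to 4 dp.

price = 40.5211
boundary = - 78.8570 92.7400 109.0671
tree:
40.5211
54.2930 26.9323
66.0977 40.4100 13.3835
76.1353 54.2930 24.0829 2.4702
84.6702 66.0977 40.4100 4.8814 0.0000

Δt=0.29025  u=1.17605  d=0.85030  q=0.48909  discount=0.99047
step 4 (expiry): payoffs max(K−S,0) = 84.6702 66.0977 40.4100 4.8814 0.0000
step 3: (k=3,j=0): S=57.0147, (K−S)⁺=76.1353, hold=74.8660 ⇒ V=76.1353 exercise | (k=3,j=1): S=78.8570, (K−S)⁺=54.2930, hold=53.0237 ⇒ V=54.2930 exercise | (k=3,j=2): S=109.0671, (K−S)⁺=24.0829, hold=22.8137 ⇒ V=24.0829 exercise | (k=3,j=3): S=150.8506, (K−S)⁺=0.0000, hold=2.4702 ⇒ V=2.4702 continue  boundary S*=109.0671
step 2: (k=2,j=0): S=67.0523, (K−S)⁺=66.0977, hold=64.8284 ⇒ V=66.0977 exercise | (k=2,j=1): S=92.7400, (K−S)⁺=40.4100, hold=39.1407 ⇒ V=40.4100 exercise | (k=2,j=2): S=128.2686, (K−S)⁺=4.8814, hold=13.3835 ⇒ V=13.3835 continue  boundary S*=92.7400
step 1: (k=1,j=0): S=78.8570, (K−S)⁺=54.2930, hold=53.0237 ⇒ V=54.2930 exercise | (k=1,j=1): S=109.0671, (K−S)⁺=24.0829, hold=26.9323 ⇒ V=26.9323 continue  boundary S*=78.8570
step 0: (k=0,j=0): S=92.7400, (K−S)⁺=40.4100, hold=40.5211 ⇒ V=40.5211 continue  boundary S*=-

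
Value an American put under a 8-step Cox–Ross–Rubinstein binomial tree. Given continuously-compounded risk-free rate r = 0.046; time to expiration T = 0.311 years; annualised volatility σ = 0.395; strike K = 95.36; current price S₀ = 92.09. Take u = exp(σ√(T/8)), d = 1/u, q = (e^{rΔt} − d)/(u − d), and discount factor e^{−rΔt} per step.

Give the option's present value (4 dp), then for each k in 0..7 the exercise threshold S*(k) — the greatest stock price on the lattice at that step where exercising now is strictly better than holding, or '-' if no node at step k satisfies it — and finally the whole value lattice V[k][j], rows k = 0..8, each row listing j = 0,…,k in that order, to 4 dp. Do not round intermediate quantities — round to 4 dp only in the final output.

Δt=0.03887, u=1.08099, d=0.92507, q=0.49202, disc=e^(-rΔt)=0.99821
k=8 terminal: V=max(K-S,0) → 45.9715 37.6472 27.9198 16.5528 3.2700 0.0000 0.0000 0.0000 0.0000
k=7: j=0 S=53.3887 intr=41.9713 cont=41.8010 V=41.9713[EX]; j=1 S=62.3872 intr=32.9728 cont=32.8024 V=32.9728[EX]; j=2 S=72.9025 intr=22.4575 cont=22.2871 V=22.4575[EX]; j=3 S=85.1901 intr=10.1699 cont=9.9995 V=10.1699[EX]; j=4 S=99.5488 intr=0.0000 cont=1.6581 V=1.6581[hold]; j=5 S=116.3275 intr=0.0000 cont=0.0000 V=0.0000[hold]; j=6 S=135.9344 intr=0.0000 cont=0.0000 V=0.0000[hold]; j=7 S=158.8459 intr=0.0000 cont=0.0000 V=0.0000[hold]  S*(7)=85.1901
k=6: j=0 S=57.7128 intr=37.6472 cont=37.4768 V=37.6472[EX]; j=1 S=67.4402 intr=27.9198 cont=27.7494 V=27.9198[EX]; j=2 S=78.8072 intr=16.5528 cont=16.3824 V=16.5528[EX]; j=3 S=92.0900 intr=3.2700 cont=5.9713 V=5.9713[hold]; j=4 S=107.6116 intr=0.0000 cont=0.8408 V=0.8408[hold]; j=5 S=125.7494 intr=0.0000 cont=0.0000 V=0.0000[hold]; j=6 S=146.9442 intr=0.0000 cont=0.0000 V=0.0000[hold]  S*(6)=78.8072
k=5: j=0 S=62.3872 intr=32.9728 cont=32.8024 V=32.9728[EX]; j=1 S=72.9025 intr=22.4575 cont=22.2871 V=22.4575[EX]; j=2 S=85.1901 intr=10.1699 cont=11.3262 V=11.3262[hold]; j=3 S=99.5488 intr=0.0000 cont=3.4408 V=3.4408[hold]; j=4 S=116.3275 intr=0.0000 cont=0.4263 V=0.4263[hold]; j=5 S=135.9344 intr=0.0000 cont=0.0000 V=0.0000[hold]  S*(5)=72.9025
k=4: j=0 S=67.4402 intr=27.9198 cont=27.7494 V=27.9198[EX]; j=1 S=78.8072 intr=16.5528 cont=16.9504 V=16.9504[hold]; j=2 S=92.0900 intr=3.2700 cont=7.4332 V=7.4332[hold]; j=3 S=107.6116 intr=0.0000 cont=1.9541 V=1.9541[hold]; j=4 S=125.7494 intr=0.0000 cont=0.2162 V=0.2162[hold]  S*(4)=67.4402
k=3: j=0 S=72.9025 intr=22.4575 cont=22.4824 V=22.4824[hold]; j=1 S=85.1901 intr=10.1699 cont=12.2458 V=12.2458[hold]; j=2 S=99.5488 intr=0.0000 cont=4.7289 V=4.7289[hold]; j=3 S=116.3275 intr=0.0000 cont=1.0971 V=1.0971[hold]  S*(3)=-
k=2: j=0 S=78.8072 intr=16.5528 cont=17.4146 V=17.4146[hold]; j=1 S=92.0900 intr=3.2700 cont=8.5321 V=8.5321[hold]; j=2 S=107.6116 intr=0.0000 cont=2.9367 V=2.9367[hold]  S*(2)=-
k=1: j=0 S=85.1901 intr=10.1699 cont=13.0209 V=13.0209[hold]; j=1 S=99.5488 intr=0.0000 cont=5.7687 V=5.7687[hold]  S*(1)=-
k=0: j=0 S=92.0900 intr=3.2700 cont=9.4358 V=9.4358[hold]  S*(0)=-

price = 9.4358
boundary = - - - - 67.4402 72.9025 78.8072 85.1901
tree:
9.4358
13.0209 5.7687
17.4146 8.5321 2.9367
22.4824 12.2458 4.7289 1.0971
27.9198 16.9504 7.4332 1.9541 0.2162
32.9728 22.4575 11.3262 3.4408 0.4263 0.0000
37.6472 27.9198 16.5528 5.9713 0.8408 0.0000 0.0000
41.9713 32.9728 22.4575 10.1699 1.6581 0.0000 0.0000 0.0000
45.9715 37.6472 27.9198 16.5528 3.2700 0.0000 0.0000 0.0000 0.0000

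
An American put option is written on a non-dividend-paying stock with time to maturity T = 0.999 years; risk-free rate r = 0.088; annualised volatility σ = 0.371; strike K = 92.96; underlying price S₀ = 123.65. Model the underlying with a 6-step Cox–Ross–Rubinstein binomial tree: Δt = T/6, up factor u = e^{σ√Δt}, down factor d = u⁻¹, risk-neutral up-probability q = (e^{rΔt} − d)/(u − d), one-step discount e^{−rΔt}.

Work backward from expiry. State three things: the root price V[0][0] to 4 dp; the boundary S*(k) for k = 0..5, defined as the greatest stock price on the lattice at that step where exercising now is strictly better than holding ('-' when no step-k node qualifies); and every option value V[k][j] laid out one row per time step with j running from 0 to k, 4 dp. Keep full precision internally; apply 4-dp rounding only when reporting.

price = 3.1675
boundary = - - - - 67.4858 78.5160
tree:
3.1675
5.5726 0.9554
9.5848 1.8910 0.0870
15.9828 3.7340 0.1805 0.0000
25.4742 7.3544 0.3744 0.0000 0.0000
34.9548 14.4440 0.7767 0.0000 0.0000 0.0000
43.1035 25.4742 1.6111 0.0000 0.0000 0.0000 0.0000

params: Δt=0.16650 u=1.16344 d=0.85952 q=0.51079 e^(-rΔt)=0.98545
t_6 payoffs: 43.1035 25.4742 1.6111 0.0000 0.0000 0.0000 0.0000
t_5: node(5,0) S=58.0052 payoff=34.9548 vs cont=33.6027 → 34.9548 [stop]  node(5,1) S=78.5160 payoff=14.4440 vs cont=13.0919 → 14.4440 [stop]  node(5,2) S=106.2793 payoff=0.0000 vs cont=0.7767 → 0.7767 [wait]  node(5,3) S=143.8598 payoff=0.0000 vs cont=0.0000 → 0.0000 [wait]  node(5,4) S=194.7289 payoff=0.0000 vs cont=0.0000 → 0.0000 [wait]  node(5,5) S=263.5852 payoff=0.0000 vs cont=0.0000 → 0.0000 [wait]  ⇒ S*(5)=78.5160
t_4: node(4,0) S=67.4858 payoff=25.4742 vs cont=24.1221 → 25.4742 [stop]  node(4,1) S=91.3489 payoff=1.6111 vs cont=7.3544 → 7.3544 [wait]  node(4,2) S=123.6500 payoff=0.0000 vs cont=0.3744 → 0.3744 [wait]  node(4,3) S=167.3728 payoff=0.0000 vs cont=0.0000 → 0.0000 [wait]  node(4,4) S=226.5561 payoff=0.0000 vs cont=0.0000 → 0.0000 [wait]  ⇒ S*(4)=67.4858
t_3: node(3,0) S=78.5160 payoff=14.4440 vs cont=15.9828 → 15.9828 [wait]  node(3,1) S=106.2793 payoff=0.0000 vs cont=3.7340 → 3.7340 [wait]  node(3,2) S=143.8598 payoff=0.0000 vs cont=0.1805 → 0.1805 [wait]  node(3,3) S=194.7289 payoff=0.0000 vs cont=0.0000 → 0.0000 [wait]  ⇒ S*(3)=-
t_2: node(2,0) S=91.3489 payoff=1.6111 vs cont=9.5848 → 9.5848 [wait]  node(2,1) S=123.6500 payoff=0.0000 vs cont=1.8910 → 1.8910 [wait]  node(2,2) S=167.3728 payoff=0.0000 vs cont=0.0870 → 0.0870 [wait]  ⇒ S*(2)=-
t_1: node(1,0) S=106.2793 payoff=0.0000 vs cont=5.5726 → 5.5726 [wait]  node(1,1) S=143.8598 payoff=0.0000 vs cont=0.9554 → 0.9554 [wait]  ⇒ S*(1)=-
t_0: node(0,0) S=123.6500 payoff=0.0000 vs cont=3.1675 → 3.1675 [wait]  ⇒ S*(0)=-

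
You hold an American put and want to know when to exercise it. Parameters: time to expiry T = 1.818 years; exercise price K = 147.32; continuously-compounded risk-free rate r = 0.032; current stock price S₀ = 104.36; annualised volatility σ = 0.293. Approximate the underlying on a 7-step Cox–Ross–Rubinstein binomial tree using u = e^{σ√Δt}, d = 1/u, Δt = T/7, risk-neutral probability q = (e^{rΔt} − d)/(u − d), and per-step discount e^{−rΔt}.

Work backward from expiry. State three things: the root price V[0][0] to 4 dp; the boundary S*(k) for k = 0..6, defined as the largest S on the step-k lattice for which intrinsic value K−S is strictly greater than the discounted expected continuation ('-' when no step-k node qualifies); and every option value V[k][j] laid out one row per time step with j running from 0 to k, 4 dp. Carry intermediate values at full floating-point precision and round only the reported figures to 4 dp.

price = 44.5756
boundary = - 89.8847 77.4171 89.8847 104.3600 89.8847 104.3600
tree:
44.5756
57.4353 31.9804
69.9029 43.7085 20.3459
80.6411 57.4353 30.1981 10.4615
89.8898 69.9029 42.9600 17.4599 3.3723
97.8557 80.6411 57.4353 28.1318 6.6752 0.0000
104.7167 89.8898 69.9029 42.9600 13.2128 0.0000 0.0000
110.6260 97.8557 80.6411 57.4353 26.1535 0.0000 0.0000 0.0000

params: Δt=0.25971 u=1.16104 d=0.86129 q=0.49058 e^(-rΔt)=0.99172
t_7 payoffs: 110.6260 97.8557 80.6411 57.4353 26.1535 0.0000 0.0000 0.0000
t_6: node(6,0) S=42.6033 payoff=104.7167 vs cont=103.4974 → 104.7167 [stop]  node(6,1) S=57.4302 payoff=89.8898 vs cont=88.6705 → 89.8898 [stop]  node(6,2) S=77.4171 payoff=69.9029 vs cont=68.6836 → 69.9029 [stop]  node(6,3) S=104.3600 payoff=42.9600 vs cont=41.7407 → 42.9600 [stop]  node(6,4) S=140.6796 payoff=6.6404 vs cont=13.2128 → 13.2128 [wait]  node(6,5) S=189.6392 payoff=0.0000 vs cont=0.0000 → 0.0000 [wait]  node(6,6) S=255.6378 payoff=0.0000 vs cont=0.0000 → 0.0000 [wait]  ⇒ S*(6)=104.3600
t_5: node(5,0) S=49.4643 payoff=97.8557 vs cont=96.6364 → 97.8557 [stop]  node(5,1) S=66.6789 payoff=80.6411 vs cont=79.4218 → 80.6411 [stop]  node(5,2) S=89.8847 payoff=57.4353 vs cont=56.2161 → 57.4353 [stop]  node(5,3) S=121.1665 payoff=26.1535 vs cont=28.1318 → 28.1318 [wait]  node(5,4) S=163.3351 payoff=0.0000 vs cont=6.6752 → 6.6752 [wait]  node(5,5) S=220.1793 payoff=0.0000 vs cont=0.0000 → 0.0000 [wait]  ⇒ S*(5)=89.8847
t_4: node(4,0) S=57.4302 payoff=89.8898 vs cont=88.6705 → 89.8898 [stop]  node(4,1) S=77.4171 payoff=69.9029 vs cont=68.6836 → 69.9029 [stop]  node(4,2) S=104.3600 payoff=42.9600 vs cont=42.7032 → 42.9600 [stop]  node(4,3) S=140.6796 payoff=6.6404 vs cont=17.4599 → 17.4599 [wait]  node(4,4) S=189.6392 payoff=0.0000 vs cont=3.3723 → 3.3723 [wait]  ⇒ S*(4)=104.3600
t_3: node(3,0) S=66.6789 payoff=80.6411 vs cont=79.4218 → 80.6411 [stop]  node(3,1) S=89.8847 payoff=57.4353 vs cont=56.2161 → 57.4353 [stop]  node(3,2) S=121.1665 payoff=26.1535 vs cont=30.1981 → 30.1981 [wait]  node(3,3) S=163.3351 payoff=0.0000 vs cont=10.4615 → 10.4615 [wait]  ⇒ S*(3)=89.8847
t_2: node(2,0) S=77.4171 payoff=69.9029 vs cont=68.6836 → 69.9029 [stop]  node(2,1) S=104.3600 payoff=42.9600 vs cont=43.7085 → 43.7085 [wait]  node(2,2) S=140.6796 payoff=6.6404 vs cont=20.3459 → 20.3459 [wait]  ⇒ S*(2)=77.4171
t_1: node(1,0) S=89.8847 payoff=57.4353 vs cont=56.5802 → 57.4353 [stop]  node(1,1) S=121.1665 payoff=26.1535 vs cont=31.9804 → 31.9804 [wait]  ⇒ S*(1)=89.8847
t_0: node(0,0) S=104.3600 payoff=42.9600 vs cont=44.5756 → 44.5756 [wait]  ⇒ S*(0)=-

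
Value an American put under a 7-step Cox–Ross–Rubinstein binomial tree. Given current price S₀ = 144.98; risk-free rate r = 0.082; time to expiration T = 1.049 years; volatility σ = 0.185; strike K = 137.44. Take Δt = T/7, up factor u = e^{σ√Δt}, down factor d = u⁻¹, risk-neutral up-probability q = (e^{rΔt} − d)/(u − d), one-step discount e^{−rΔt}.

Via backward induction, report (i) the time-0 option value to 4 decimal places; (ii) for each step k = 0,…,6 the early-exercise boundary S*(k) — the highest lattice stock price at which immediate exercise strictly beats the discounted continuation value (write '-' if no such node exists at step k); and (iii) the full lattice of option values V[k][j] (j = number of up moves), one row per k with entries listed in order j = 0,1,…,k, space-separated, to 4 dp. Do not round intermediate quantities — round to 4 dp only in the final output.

price = 4.1113
boundary = - - - 116.9501 108.8675 116.9501 125.6328
tree:
4.1113
7.2567 1.8118
12.4200 3.4932 0.5743
20.4899 6.5614 1.2390 0.0820
28.5725 11.8960 2.6527 0.1922 0.0000
36.0965 20.4899 5.6279 0.4508 0.0000 0.0000
43.1006 28.5725 11.8072 1.0573 0.0000 0.0000 0.0000
49.6205 36.0965 20.4899 2.4798 0.0000 0.0000 0.0000 0.0000

params: Δt=0.14986 u=1.07424 d=0.93089 q=0.56835 e^(-rΔt)=0.98779
t_7 payoffs: 49.6205 36.0965 20.4899 2.4798 0.0000 0.0000 0.0000 0.0000
t_6: node(6,0) S=94.3394 payoff=43.1006 vs cont=41.4220 → 43.1006 [stop]  node(6,1) S=108.8675 payoff=28.5725 vs cont=26.8939 → 28.5725 [stop]  node(6,2) S=125.6328 payoff=11.8072 vs cont=10.1286 → 11.8072 [stop]  node(6,3) S=144.9800 payoff=0.0000 vs cont=1.0573 → 1.0573 [wait]  node(6,4) S=167.3066 payoff=0.0000 vs cont=0.0000 → 0.0000 [wait]  node(6,5) S=193.0714 payoff=0.0000 vs cont=0.0000 → 0.0000 [wait]  node(6,6) S=222.8039 payoff=0.0000 vs cont=0.0000 → 0.0000 [wait]  ⇒ S*(6)=125.6328
t_5: node(5,0) S=101.3435 payoff=36.0965 vs cont=34.4180 → 36.0965 [stop]  node(5,1) S=116.9501 payoff=20.4899 vs cont=18.8113 → 20.4899 [stop]  node(5,2) S=134.9602 payoff=2.4798 vs cont=5.6279 → 5.6279 [wait]  node(5,3) S=155.7437 payoff=0.0000 vs cont=0.4508 → 0.4508 [wait]  node(5,4) S=179.7279 payoff=0.0000 vs cont=0.0000 → 0.0000 [wait]  node(5,5) S=207.4056 payoff=0.0000 vs cont=0.0000 → 0.0000 [wait]  ⇒ S*(5)=116.9501
t_4: node(4,0) S=108.8675 payoff=28.5725 vs cont=26.8939 → 28.5725 [stop]  node(4,1) S=125.6328 payoff=11.8072 vs cont=11.8960 → 11.8960 [wait]  node(4,2) S=144.9800 payoff=0.0000 vs cont=2.6527 → 2.6527 [wait]  node(4,3) S=167.3066 payoff=0.0000 vs cont=0.1922 → 0.1922 [wait]  node(4,4) S=193.0714 payoff=0.0000 vs cont=0.0000 → 0.0000 [wait]  ⇒ S*(4)=108.8675
t_3: node(3,0) S=116.9501 payoff=20.4899 vs cont=18.8612 → 20.4899 [stop]  node(3,1) S=134.9602 payoff=2.4798 vs cont=6.5614 → 6.5614 [wait]  node(3,2) S=155.7437 payoff=0.0000 vs cont=1.2390 → 1.2390 [wait]  node(3,3) S=179.7279 payoff=0.0000 vs cont=0.0820 → 0.0820 [wait]  ⇒ S*(3)=116.9501
t_2: node(2,0) S=125.6328 payoff=11.8072 vs cont=12.4200 → 12.4200 [wait]  node(2,1) S=144.9800 payoff=0.0000 vs cont=3.4932 → 3.4932 [wait]  node(2,2) S=167.3066 payoff=0.0000 vs cont=0.5743 → 0.5743 [wait]  ⇒ S*(2)=-
t_1: node(1,0) S=134.9602 payoff=2.4798 vs cont=7.2567 → 7.2567 [wait]  node(1,1) S=155.7437 payoff=0.0000 vs cont=1.8118 → 1.8118 [wait]  ⇒ S*(1)=-
t_0: node(0,0) S=144.9800 payoff=0.0000 vs cont=4.1113 → 4.1113 [wait]  ⇒ S*(0)=-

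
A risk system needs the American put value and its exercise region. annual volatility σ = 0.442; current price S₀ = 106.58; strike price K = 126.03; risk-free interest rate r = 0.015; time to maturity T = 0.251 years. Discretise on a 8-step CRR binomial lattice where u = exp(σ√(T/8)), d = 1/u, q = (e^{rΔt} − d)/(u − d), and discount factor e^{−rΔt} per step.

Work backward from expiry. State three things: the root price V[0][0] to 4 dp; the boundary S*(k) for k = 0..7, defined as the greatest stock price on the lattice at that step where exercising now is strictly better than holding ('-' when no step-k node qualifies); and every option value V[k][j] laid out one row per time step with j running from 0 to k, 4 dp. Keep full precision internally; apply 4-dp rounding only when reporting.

Δt=0.03138  u=1.08144  d=0.92469  q=0.48344  discount=0.99953
step 8 (expiry): payoffs max(K−S,0) = 69.0577 59.4005 48.1063 34.8976 19.4500 1.3839 0.0000 0.0000 0.0000
step 7: (k=7,j=0): S=61.6120, (K−S)⁺=64.4180, hold=64.3587 ⇒ V=64.4180 exercise | (k=7,j=1): S=72.0557, (K−S)⁺=53.9743, hold=53.9150 ⇒ V=53.9743 exercise | (k=7,j=2): S=84.2696, (K−S)⁺=41.7604, hold=41.7011 ⇒ V=41.7604 exercise | (k=7,j=3): S=98.5540, (K−S)⁺=27.4760, hold=27.4167 ⇒ V=27.4760 exercise | (k=7,j=4): S=115.2596, (K−S)⁺=10.7704, hold=10.7111 ⇒ V=10.7704 exercise | (k=7,j=5): S=134.7970, (K−S)⁺=0.0000, hold=0.7145 ⇒ V=0.7145 continue | (k=7,j=6): S=157.6461, (K−S)⁺=0.0000, hold=0.0000 ⇒ V=0.0000 continue | (k=7,j=7): S=184.3684, (K−S)⁺=0.0000, hold=0.0000 ⇒ V=0.0000 continue  boundary S*=115.2596
step 6: (k=6,j=0): S=66.6295, (K−S)⁺=59.4005, hold=59.3412 ⇒ V=59.4005 exercise | (k=6,j=1): S=77.9237, (K−S)⁺=48.1063, hold=48.0470 ⇒ V=48.1063 exercise | (k=6,j=2): S=91.1324, (K−S)⁺=34.8976, hold=34.8383 ⇒ V=34.8976 exercise | (k=6,j=3): S=106.5800, (K−S)⁺=19.4500, hold=19.3907 ⇒ V=19.4500 exercise | (k=6,j=4): S=124.6461, (K−S)⁺=1.3839, hold=5.9062 ⇒ V=5.9062 continue | (k=6,j=5): S=145.7746, (K−S)⁺=0.0000, hold=0.3689 ⇒ V=0.3689 continue | (k=6,j=6): S=170.4845, (K−S)⁺=0.0000, hold=0.0000 ⇒ V=0.0000 continue  boundary S*=106.5800
step 5: (k=5,j=0): S=72.0557, (K−S)⁺=53.9743, hold=53.9150 ⇒ V=53.9743 exercise | (k=5,j=1): S=84.2696, (K−S)⁺=41.7604, hold=41.7011 ⇒ V=41.7604 exercise | (k=5,j=2): S=98.5540, (K−S)⁺=27.4760, hold=27.4167 ⇒ V=27.4760 exercise | (k=5,j=3): S=115.2596, (K−S)⁺=10.7704, hold=12.8963 ⇒ V=12.8963 continue | (k=5,j=4): S=134.7970, (K−S)⁺=0.0000, hold=3.2277 ⇒ V=3.2277 continue | (k=5,j=5): S=157.6461, (K−S)⁺=0.0000, hold=0.1905 ⇒ V=0.1905 continue  boundary S*=98.5540
step 4: (k=4,j=0): S=77.9237, (K−S)⁺=48.1063, hold=48.0470 ⇒ V=48.1063 exercise | (k=4,j=1): S=91.1324, (K−S)⁺=34.8976, hold=34.8383 ⇒ V=34.8976 exercise | (k=4,j=2): S=106.5800, (K−S)⁺=19.4500, hold=20.4180 ⇒ V=20.4180 continue | (k=4,j=3): S=124.6461, (K−S)⁺=1.3839, hold=8.2183 ⇒ V=8.2183 continue | (k=4,j=4): S=145.7746, (K−S)⁺=0.0000, hold=1.7586 ⇒ V=1.7586 continue  boundary S*=91.1324
step 3: (k=3,j=0): S=84.2696, (K−S)⁺=41.7604, hold=41.7011 ⇒ V=41.7604 exercise | (k=3,j=1): S=98.5540, (K−S)⁺=27.4760, hold=27.8845 ⇒ V=27.8845 continue | (k=3,j=2): S=115.2596, (K−S)⁺=10.7704, hold=14.5133 ⇒ V=14.5133 continue | (k=3,j=3): S=134.7970, (K−S)⁺=0.0000, hold=5.0930 ⇒ V=5.0930 continue  boundary S*=84.2696
step 2: (k=2,j=0): S=91.1324, (K−S)⁺=34.8976, hold=35.0357 ⇒ V=35.0357 continue | (k=2,j=1): S=106.5800, (K−S)⁺=19.4500, hold=21.4102 ⇒ V=21.4102 continue | (k=2,j=2): S=124.6461, (K−S)⁺=1.3839, hold=9.9545 ⇒ V=9.9545 continue  boundary S*=-
step 1: (k=1,j=0): S=98.5540, (K−S)⁺=27.4760, hold=28.4352 ⇒ V=28.4352 continue | (k=1,j=1): S=115.2596, (K−S)⁺=10.7704, hold=15.8646 ⇒ V=15.8646 continue  boundary S*=-
step 0: (k=0,j=0): S=106.5800, (K−S)⁺=19.4500, hold=22.3475 ⇒ V=22.3475 continue  boundary S*=-

price = 22.3475
boundary = - - - 84.2696 91.1324 98.5540 106.5800 115.2596
tree:
22.3475
28.4352 15.8646
35.0357 21.4102 9.9545
41.7604 27.8845 14.5133 5.0930
48.1063 34.8976 20.4180 8.2183 1.7586
53.9743 41.7604 27.4760 12.8963 3.2277 0.1905
59.4005 48.1063 34.8976 19.4500 5.9062 0.3689 0.0000
64.4180 53.9743 41.7604 27.4760 10.7704 0.7145 0.0000 0.0000
69.0577 59.4005 48.1063 34.8976 19.4500 1.3839 0.0000 0.0000 0.0000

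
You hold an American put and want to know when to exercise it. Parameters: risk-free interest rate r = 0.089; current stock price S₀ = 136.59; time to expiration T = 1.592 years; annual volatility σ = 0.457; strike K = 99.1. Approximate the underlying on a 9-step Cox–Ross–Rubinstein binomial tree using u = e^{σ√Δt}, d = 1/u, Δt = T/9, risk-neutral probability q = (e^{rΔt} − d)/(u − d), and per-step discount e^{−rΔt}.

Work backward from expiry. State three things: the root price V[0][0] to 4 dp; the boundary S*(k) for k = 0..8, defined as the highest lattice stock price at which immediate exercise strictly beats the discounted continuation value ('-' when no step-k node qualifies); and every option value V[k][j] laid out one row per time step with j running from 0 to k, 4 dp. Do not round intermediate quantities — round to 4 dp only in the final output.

Δt=0.17689, u=1.21192, d=0.82514, q=0.49312, disc=e^(-rΔt)=0.98438
k=9 terminal: V=max(K-S,0) → 74.8811 63.5286 46.8544 22.3644 0.0000 0.0000 0.0000 0.0000 0.0000 0.0000
k=8: j=0 S=29.3513 intr=69.7487 cont=68.2008 V=69.7487[EX]; j=1 S=43.1097 intr=55.9903 cont=54.4423 V=55.9903[EX]; j=2 S=63.3174 intr=35.7826 cont=34.2346 V=35.7826[EX]; j=3 S=92.9975 intr=6.1025 cont=11.1590 V=11.1590[hold]; j=4 S=136.5900 intr=0.0000 cont=0.0000 V=0.0000[hold]; j=5 S=200.6165 intr=0.0000 cont=0.0000 V=0.0000[hold]; j=6 S=294.6555 intr=0.0000 cont=0.0000 V=0.0000[hold]; j=7 S=432.7752 intr=0.0000 cont=0.0000 V=0.0000[hold]; j=8 S=635.6386 intr=0.0000 cont=0.0000 V=0.0000[hold]  S*(8)=63.3174
k=7: j=0 S=35.5714 intr=63.5286 cont=61.9806 V=63.5286[EX]; j=1 S=52.2456 intr=46.8544 cont=45.3065 V=46.8544[EX]; j=2 S=76.7356 intr=22.3644 cont=23.2709 V=23.2709[hold]; j=3 S=112.7055 intr=0.0000 cont=5.5679 V=5.5679[hold]; j=4 S=165.5361 intr=0.0000 cont=0.0000 V=0.0000[hold]; j=5 S=243.1312 intr=0.0000 cont=0.0000 V=0.0000[hold]; j=6 S=357.0989 intr=0.0000 cont=0.0000 V=0.0000[hold]; j=7 S=524.4889 intr=0.0000 cont=0.0000 V=0.0000[hold]  S*(7)=52.2456
k=6: j=0 S=43.1097 intr=55.9903 cont=54.4423 V=55.9903[EX]; j=1 S=63.3174 intr=35.7826 cont=34.6747 V=35.7826[EX]; j=2 S=92.9975 intr=6.1025 cont=14.3141 V=14.3141[hold]; j=3 S=136.5900 intr=0.0000 cont=2.7782 V=2.7782[hold]; j=4 S=200.6165 intr=0.0000 cont=0.0000 V=0.0000[hold]; j=5 S=294.6555 intr=0.0000 cont=0.0000 V=0.0000[hold]; j=6 S=432.7752 intr=0.0000 cont=0.0000 V=0.0000[hold]  S*(6)=63.3174
k=5: j=0 S=52.2456 intr=46.8544 cont=45.3065 V=46.8544[EX]; j=1 S=76.7356 intr=22.3644 cont=24.8024 V=24.8024[hold]; j=2 S=112.7055 intr=0.0000 cont=8.4907 V=8.4907[hold]; j=3 S=165.5361 intr=0.0000 cont=1.3862 V=1.3862[hold]; j=4 S=243.1312 intr=0.0000 cont=0.0000 V=0.0000[hold]; j=5 S=357.0989 intr=0.0000 cont=0.0000 V=0.0000[hold]  S*(5)=52.2456
k=4: j=0 S=63.3174 intr=35.7826 cont=35.4181 V=35.7826[EX]; j=1 S=92.9975 intr=6.1025 cont=16.4970 V=16.4970[hold]; j=2 S=136.5900 intr=0.0000 cont=4.9094 V=4.9094[hold]; j=3 S=200.6165 intr=0.0000 cont=0.6917 V=0.6917[hold]; j=4 S=294.6555 intr=0.0000 cont=0.0000 V=0.0000[hold]  S*(4)=63.3174
k=3: j=0 S=76.7356 intr=22.3644 cont=25.8621 V=25.8621[hold]; j=1 S=112.7055 intr=0.0000 cont=10.6145 V=10.6145[hold]; j=2 S=165.5361 intr=0.0000 cont=2.7854 V=2.7854[hold]; j=3 S=243.1312 intr=0.0000 cont=0.3451 V=0.3451[hold]  S*(3)=-
k=2: j=0 S=92.9975 intr=6.1025 cont=18.0567 V=18.0567[hold]; j=1 S=136.5900 intr=0.0000 cont=6.6483 V=6.6483[hold]; j=2 S=200.6165 intr=0.0000 cont=1.5573 V=1.5573[hold]  S*(2)=-
k=1: j=0 S=112.7055 intr=0.0000 cont=12.2368 V=12.2368[hold]; j=1 S=165.5361 intr=0.0000 cont=4.0732 V=4.0732[hold]  S*(1)=-
k=0: j=0 S=136.5900 intr=0.0000 cont=8.0829 V=8.0829[hold]  S*(0)=-

price = 8.0829
boundary = - - - - 63.3174 52.2456 63.3174 52.2456 63.3174
tree:
8.0829
12.2368 4.0732
18.0567 6.6483 1.5573
25.8621 10.6145 2.7854 0.3451
35.7826 16.4970 4.9094 0.6917 0.0000
46.8544 24.8024 8.4907 1.3862 0.0000 0.0000
55.9903 35.7826 14.3141 2.7782 0.0000 0.0000 0.0000
63.5286 46.8544 23.2709 5.5679 0.0000 0.0000 0.0000 0.0000
69.7487 55.9903 35.7826 11.1590 0.0000 0.0000 0.0000 0.0000 0.0000
74.8811 63.5286 46.8544 22.3644 0.0000 0.0000 0.0000 0.0000 0.0000 0.0000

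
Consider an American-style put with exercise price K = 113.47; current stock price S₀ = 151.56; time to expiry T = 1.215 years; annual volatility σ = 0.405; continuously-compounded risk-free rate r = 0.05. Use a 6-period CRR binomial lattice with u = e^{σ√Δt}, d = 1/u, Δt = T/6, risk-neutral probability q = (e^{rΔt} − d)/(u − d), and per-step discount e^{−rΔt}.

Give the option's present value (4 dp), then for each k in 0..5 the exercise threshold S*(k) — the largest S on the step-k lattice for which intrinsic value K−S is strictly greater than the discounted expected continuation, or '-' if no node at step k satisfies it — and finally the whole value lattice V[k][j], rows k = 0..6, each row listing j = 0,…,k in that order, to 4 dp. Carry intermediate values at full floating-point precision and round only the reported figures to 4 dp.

Δt=0.20250  u=1.19991  d=0.83339  q=0.48233  discount=0.98993
step 6 (expiry): payoffs max(K−S,0) = 62.6911 40.3588 8.2049 0.0000 0.0000 0.0000 0.0000
step 5: (k=5,j=0): S=60.9304, (K−S)⁺=52.5396, hold=51.3966 ⇒ V=52.5396 exercise | (k=5,j=1): S=87.7272, (K−S)⁺=25.7428, hold=24.5997 ⇒ V=25.7428 exercise | (k=5,j=2): S=126.3090, (K−S)⁺=0.0000, hold=4.2047 ⇒ V=4.2047 continue | (k=5,j=3): S=181.8590, (K−S)⁺=0.0000, hold=0.0000 ⇒ V=0.0000 continue | (k=5,j=4): S=261.8395, (K−S)⁺=0.0000, hold=0.0000 ⇒ V=0.0000 continue | (k=5,j=5): S=376.9949, (K−S)⁺=0.0000, hold=0.0000 ⇒ V=0.0000 continue  boundary S*=87.7272
step 4: (k=4,j=0): S=73.1112, (K−S)⁺=40.3588, hold=39.2157 ⇒ V=40.3588 exercise | (k=4,j=1): S=105.2651, (K−S)⁺=8.2049, hold=15.1997 ⇒ V=15.1997 continue | (k=4,j=2): S=151.5600, (K−S)⁺=0.0000, hold=2.1547 ⇒ V=2.1547 continue | (k=4,j=3): S=218.2152, (K−S)⁺=0.0000, hold=0.0000 ⇒ V=0.0000 continue | (k=4,j=4): S=314.1849, (K−S)⁺=0.0000, hold=0.0000 ⇒ V=0.0000 continue  boundary S*=73.1112
step 3: (k=3,j=0): S=87.7272, (K−S)⁺=25.7428, hold=27.9395 ⇒ V=27.9395 continue | (k=3,j=1): S=126.3090, (K−S)⁺=0.0000, hold=8.8180 ⇒ V=8.8180 continue | (k=3,j=2): S=181.8590, (K−S)⁺=0.0000, hold=1.1042 ⇒ V=1.1042 continue | (k=3,j=3): S=261.8395, (K−S)⁺=0.0000, hold=0.0000 ⇒ V=0.0000 continue  boundary S*=-
step 2: (k=2,j=0): S=105.2651, (K−S)⁺=8.2049, hold=18.5281 ⇒ V=18.5281 continue | (k=2,j=1): S=151.5600, (K−S)⁺=0.0000, hold=5.0461 ⇒ V=5.0461 continue | (k=2,j=2): S=218.2152, (K−S)⁺=0.0000, hold=0.5659 ⇒ V=0.5659 continue  boundary S*=-
step 1: (k=1,j=0): S=126.3090, (K−S)⁺=0.0000, hold=11.9042 ⇒ V=11.9042 continue | (k=1,j=1): S=181.8590, (K−S)⁺=0.0000, hold=2.8561 ⇒ V=2.8561 continue  boundary S*=-
step 0: (k=0,j=0): S=151.5600, (K−S)⁺=0.0000, hold=7.4641 ⇒ V=7.4641 continue  boundary S*=-

price = 7.4641
boundary = - - - - 73.1112 87.7272
tree:
7.4641
11.9042 2.8561
18.5281 5.0461 0.5659
27.9395 8.8180 1.1042 0.0000
40.3588 15.1997 2.1547 0.0000 0.0000
52.5396 25.7428 4.2047 0.0000 0.0000 0.0000
62.6911 40.3588 8.2049 0.0000 0.0000 0.0000 0.0000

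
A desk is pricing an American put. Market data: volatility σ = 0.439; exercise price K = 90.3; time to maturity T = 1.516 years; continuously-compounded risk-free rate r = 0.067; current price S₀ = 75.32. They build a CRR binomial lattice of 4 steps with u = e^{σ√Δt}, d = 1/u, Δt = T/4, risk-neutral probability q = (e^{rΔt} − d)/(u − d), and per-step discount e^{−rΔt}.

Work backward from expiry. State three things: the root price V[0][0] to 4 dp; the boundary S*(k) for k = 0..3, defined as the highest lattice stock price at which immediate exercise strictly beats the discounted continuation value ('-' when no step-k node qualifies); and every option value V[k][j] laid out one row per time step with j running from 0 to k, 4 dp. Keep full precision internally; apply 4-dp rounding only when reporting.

price = 22.3654
boundary = - - 43.8697 57.4827
tree:
22.3654
32.9932 12.0436
46.4303 20.1957 3.8523
56.8196 32.8173 7.5965 0.0000
64.7484 46.4303 14.9800 0.0000 0.0000

Δt=0.37900, u=1.31031, d=0.76318, q=0.47985, disc=e^(-rΔt)=0.97493
k=4 terminal: V=max(K-S,0) → 64.7484 46.4303 14.9800 0.0000 0.0000
k=3: j=0 S=33.4804 intr=56.8196 cont=54.5554 V=56.8196[EX]; j=1 S=57.4827 intr=32.8173 cont=30.5532 V=32.8173[EX]; j=2 S=98.6923 intr=0.0000 cont=7.5965 V=7.5965[hold]; j=3 S=169.4453 intr=0.0000 cont=0.0000 V=0.0000[hold]  S*(3)=57.4827
k=2: j=0 S=43.8697 intr=46.4303 cont=44.1662 V=46.4303[EX]; j=1 S=75.3200 intr=14.9800 cont=20.1957 V=20.1957[hold]; j=2 S=129.3172 intr=0.0000 cont=3.8523 V=3.8523[hold]  S*(2)=43.8697
k=1: j=0 S=57.4827 intr=32.8173 cont=32.9932 V=32.9932[hold]; j=1 S=98.6923 intr=0.0000 cont=12.0436 V=12.0436[hold]  S*(1)=-
k=0: j=0 S=75.3200 intr=14.9800 cont=22.3654 V=22.3654[hold]  S*(0)=-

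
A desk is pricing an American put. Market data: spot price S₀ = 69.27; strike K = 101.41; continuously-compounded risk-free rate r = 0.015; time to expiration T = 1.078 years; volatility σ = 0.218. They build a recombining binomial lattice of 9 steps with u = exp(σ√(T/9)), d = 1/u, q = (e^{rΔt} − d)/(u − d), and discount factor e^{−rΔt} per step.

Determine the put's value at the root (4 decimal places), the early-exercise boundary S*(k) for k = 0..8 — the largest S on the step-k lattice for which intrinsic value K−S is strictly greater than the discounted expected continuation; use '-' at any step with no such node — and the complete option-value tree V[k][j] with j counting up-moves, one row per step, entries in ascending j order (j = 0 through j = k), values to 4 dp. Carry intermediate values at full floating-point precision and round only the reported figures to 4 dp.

price = 32.1400
boundary = 69.2700 64.2360 69.2700 74.6985 69.2700 74.6985 80.5523 86.8649 93.6722
tree:
32.1400
37.1740 26.7388
41.8421 32.1400 21.2829
46.1710 37.1740 26.7115 15.7789
50.1853 41.8421 32.1400 20.9732 10.4957
53.9079 46.1710 37.1740 26.7115 15.1497 5.7489
57.3599 50.1853 41.8421 32.1400 20.8577 9.3361 2.0815
60.5611 53.9079 46.1710 37.1740 26.7115 14.5451 4.0145 0.1017
63.5297 57.3599 50.1853 41.8421 32.1400 20.8577 7.7378 0.2009 0.0000
66.2825 60.5611 53.9079 46.1710 37.1740 26.7115 14.5451 0.3970 0.0000 0.0000

Δt=0.11978  u=1.07837  d=0.92733  q=0.49305  discount=0.99820
step 9 (expiry): payoffs max(K−S,0) = 66.2825 60.5611 53.9079 46.1710 37.1740 26.7115 14.5451 0.3970 0.0000 0.0000
step 8: (k=8,j=0): S=37.8803, (K−S)⁺=63.5297, hold=63.3476 ⇒ V=63.5297 exercise | (k=8,j=1): S=44.0501, (K−S)⁺=57.3599, hold=57.1779 ⇒ V=57.3599 exercise | (k=8,j=2): S=51.2247, (K−S)⁺=50.1853, hold=50.0033 ⇒ V=50.1853 exercise | (k=8,j=3): S=59.5679, (K−S)⁺=41.8421, hold=41.6601 ⇒ V=41.8421 exercise | (k=8,j=4): S=69.2700, (K−S)⁺=32.1400, hold=31.9580 ⇒ V=32.1400 exercise | (k=8,j=5): S=80.5523, (K−S)⁺=20.8577, hold=20.6757 ⇒ V=20.8577 exercise | (k=8,j=6): S=93.6722, (K−S)⁺=7.7378, hold=7.5557 ⇒ V=7.7378 exercise | (k=8,j=7): S=108.9290, (K−S)⁺=0.0000, hold=0.2009 ⇒ V=0.2009 continue | (k=8,j=8): S=126.6708, (K−S)⁺=0.0000, hold=0.0000 ⇒ V=0.0000 continue  boundary S*=93.6722
step 7: (k=7,j=0): S=40.8489, (K−S)⁺=60.5611, hold=60.3791 ⇒ V=60.5611 exercise | (k=7,j=1): S=47.5021, (K−S)⁺=53.9079, hold=53.7258 ⇒ V=53.9079 exercise | (k=7,j=2): S=55.2390, (K−S)⁺=46.1710, hold=45.9889 ⇒ V=46.1710 exercise | (k=7,j=3): S=64.2360, (K−S)⁺=37.1740, hold=36.9919 ⇒ V=37.1740 exercise | (k=7,j=4): S=74.6985, (K−S)⁺=26.7115, hold=26.5295 ⇒ V=26.7115 exercise | (k=7,j=5): S=86.8649, (K−S)⁺=14.5451, hold=14.3630 ⇒ V=14.5451 exercise | (k=7,j=6): S=101.0130, (K−S)⁺=0.3970, hold=4.0145 ⇒ V=4.0145 continue | (k=7,j=7): S=117.4654, (K−S)⁺=0.0000, hold=0.1017 ⇒ V=0.1017 continue  boundary S*=86.8649
step 6: (k=6,j=0): S=44.0501, (K−S)⁺=57.3599, hold=57.1779 ⇒ V=57.3599 exercise | (k=6,j=1): S=51.2247, (K−S)⁺=50.1853, hold=50.0033 ⇒ V=50.1853 exercise | (k=6,j=2): S=59.5679, (K−S)⁺=41.8421, hold=41.6601 ⇒ V=41.8421 exercise | (k=6,j=3): S=69.2700, (K−S)⁺=32.1400, hold=31.9580 ⇒ V=32.1400 exercise | (k=6,j=4): S=80.5523, (K−S)⁺=20.8577, hold=20.6757 ⇒ V=20.8577 exercise | (k=6,j=5): S=93.6722, (K−S)⁺=7.7378, hold=9.3361 ⇒ V=9.3361 continue | (k=6,j=6): S=108.9290, (K−S)⁺=0.0000, hold=2.0815 ⇒ V=2.0815 continue  boundary S*=80.5523
step 5: (k=5,j=0): S=47.5021, (K−S)⁺=53.9079, hold=53.7258 ⇒ V=53.9079 exercise | (k=5,j=1): S=55.2390, (K−S)⁺=46.1710, hold=45.9889 ⇒ V=46.1710 exercise | (k=5,j=2): S=64.2360, (K−S)⁺=37.1740, hold=36.9919 ⇒ V=37.1740 exercise | (k=5,j=3): S=74.6985, (K−S)⁺=26.7115, hold=26.5295 ⇒ V=26.7115 exercise | (k=5,j=4): S=86.8649, (K−S)⁺=14.5451, hold=15.1497 ⇒ V=15.1497 continue | (k=5,j=5): S=101.0130, (K−S)⁺=0.3970, hold=5.7489 ⇒ V=5.7489 continue  boundary S*=74.6985
step 4: (k=4,j=0): S=51.2247, (K−S)⁺=50.1853, hold=50.0033 ⇒ V=50.1853 exercise | (k=4,j=1): S=59.5679, (K−S)⁺=41.8421, hold=41.6601 ⇒ V=41.8421 exercise | (k=4,j=2): S=69.2700, (K−S)⁺=32.1400, hold=31.9580 ⇒ V=32.1400 exercise | (k=4,j=3): S=80.5523, (K−S)⁺=20.8577, hold=20.9732 ⇒ V=20.9732 continue | (k=4,j=4): S=93.6722, (K−S)⁺=7.7378, hold=10.4957 ⇒ V=10.4957 continue  boundary S*=69.2700
step 3: (k=3,j=0): S=55.2390, (K−S)⁺=46.1710, hold=45.9889 ⇒ V=46.1710 exercise | (k=3,j=1): S=64.2360, (K−S)⁺=37.1740, hold=36.9919 ⇒ V=37.1740 exercise | (k=3,j=2): S=74.6985, (K−S)⁺=26.7115, hold=26.5864 ⇒ V=26.7115 exercise | (k=3,j=3): S=86.8649, (K−S)⁺=14.5451, hold=15.7789 ⇒ V=15.7789 continue  boundary S*=74.6985
step 2: (k=2,j=0): S=59.5679, (K−S)⁺=41.8421, hold=41.6601 ⇒ V=41.8421 exercise | (k=2,j=1): S=69.2700, (K−S)⁺=32.1400, hold=31.9580 ⇒ V=32.1400 exercise | (k=2,j=2): S=80.5523, (K−S)⁺=20.8577, hold=21.2829 ⇒ V=21.2829 continue  boundary S*=69.2700
step 1: (k=1,j=0): S=64.2360, (K−S)⁺=37.1740, hold=36.9919 ⇒ V=37.1740 exercise | (k=1,j=1): S=74.6985, (K−S)⁺=26.7115, hold=26.7388 ⇒ V=26.7388 continue  boundary S*=64.2360
step 0: (k=0,j=0): S=69.2700, (K−S)⁺=32.1400, hold=31.9714 ⇒ V=32.1400 exercise  boundary S*=69.2700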